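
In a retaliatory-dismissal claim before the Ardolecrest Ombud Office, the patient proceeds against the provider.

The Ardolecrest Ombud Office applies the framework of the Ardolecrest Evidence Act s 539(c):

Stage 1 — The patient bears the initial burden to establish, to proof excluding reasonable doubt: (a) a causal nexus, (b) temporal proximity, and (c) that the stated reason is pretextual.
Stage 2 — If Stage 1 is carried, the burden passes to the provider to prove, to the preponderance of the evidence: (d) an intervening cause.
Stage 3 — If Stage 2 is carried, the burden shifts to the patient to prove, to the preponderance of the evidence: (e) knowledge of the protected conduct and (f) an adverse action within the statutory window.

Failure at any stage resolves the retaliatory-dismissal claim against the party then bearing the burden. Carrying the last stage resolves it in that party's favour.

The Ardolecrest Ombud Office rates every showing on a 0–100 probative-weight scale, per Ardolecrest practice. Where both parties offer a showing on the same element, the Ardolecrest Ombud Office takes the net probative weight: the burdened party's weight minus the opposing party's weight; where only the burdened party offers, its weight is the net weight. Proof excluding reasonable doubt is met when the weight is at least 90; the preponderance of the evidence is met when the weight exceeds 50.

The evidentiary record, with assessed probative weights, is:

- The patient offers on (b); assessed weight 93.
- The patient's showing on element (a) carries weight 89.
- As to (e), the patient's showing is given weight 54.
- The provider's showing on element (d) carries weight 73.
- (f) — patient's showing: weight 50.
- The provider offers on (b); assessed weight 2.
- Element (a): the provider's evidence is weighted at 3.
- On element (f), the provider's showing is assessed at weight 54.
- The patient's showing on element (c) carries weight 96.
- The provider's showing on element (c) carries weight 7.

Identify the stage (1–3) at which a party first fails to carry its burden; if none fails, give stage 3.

At Stage 1 the patient must meet proof excluding reasonable doubt (weight is at least 90): on (a) the weight is 89 less the opposing 3 gives net 86, which does not reach 90, so (a) does not meet the standard; on (b) the weight is 93 less the opposing 2 gives net 91, ≥ 90, so (b) meets the standard; on (c) the weight is 96 less the opposing 7 gives net 89, < 90, so (c) does not meet the standard.
  The patient does not carry Stage 1.
The provider prevails.

stage 1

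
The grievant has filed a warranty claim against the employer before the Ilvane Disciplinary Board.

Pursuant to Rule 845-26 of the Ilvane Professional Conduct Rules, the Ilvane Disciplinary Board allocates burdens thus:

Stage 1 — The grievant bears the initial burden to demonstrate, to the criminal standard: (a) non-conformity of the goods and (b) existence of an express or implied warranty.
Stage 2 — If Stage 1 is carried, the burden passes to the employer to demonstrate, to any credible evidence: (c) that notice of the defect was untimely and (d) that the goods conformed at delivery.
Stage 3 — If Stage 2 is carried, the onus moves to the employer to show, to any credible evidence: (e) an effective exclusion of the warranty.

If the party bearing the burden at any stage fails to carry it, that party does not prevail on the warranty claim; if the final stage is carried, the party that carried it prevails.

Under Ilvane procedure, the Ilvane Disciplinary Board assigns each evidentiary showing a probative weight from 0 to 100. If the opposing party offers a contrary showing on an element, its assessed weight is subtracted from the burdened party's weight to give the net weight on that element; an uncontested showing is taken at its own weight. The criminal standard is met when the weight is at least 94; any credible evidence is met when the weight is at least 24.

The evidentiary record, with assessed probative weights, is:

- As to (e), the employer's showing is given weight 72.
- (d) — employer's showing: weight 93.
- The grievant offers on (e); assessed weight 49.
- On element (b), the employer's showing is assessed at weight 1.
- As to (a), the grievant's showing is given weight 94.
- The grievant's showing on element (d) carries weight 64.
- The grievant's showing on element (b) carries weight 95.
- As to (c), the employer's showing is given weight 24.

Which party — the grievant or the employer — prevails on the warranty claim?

grievant

Stage 1 (grievant, the criminal standard, weight is at least 94): (a) 94 ≥ 94 — meets; (b) net 95−1=94 ≥ 94 — meets.
  Stage 1 carried; the burden shifts to the employer.
Stage 2 (employer, any credible evidence, weight is at least 24): (c) 24 ≥ 24 — meets; (d) net 93−64=29 ≥ 24 — meets.
  Stage 2 is satisfied; the employer continues to bear the burden.
Stage 3 (employer, any credible evidence, weight is at least 24): (e) net 72−49=23 < 24 — fails.
  Stage 3 not carried; the employer fails its burden.
The analysis ends at Stage 3; the grievant prevails.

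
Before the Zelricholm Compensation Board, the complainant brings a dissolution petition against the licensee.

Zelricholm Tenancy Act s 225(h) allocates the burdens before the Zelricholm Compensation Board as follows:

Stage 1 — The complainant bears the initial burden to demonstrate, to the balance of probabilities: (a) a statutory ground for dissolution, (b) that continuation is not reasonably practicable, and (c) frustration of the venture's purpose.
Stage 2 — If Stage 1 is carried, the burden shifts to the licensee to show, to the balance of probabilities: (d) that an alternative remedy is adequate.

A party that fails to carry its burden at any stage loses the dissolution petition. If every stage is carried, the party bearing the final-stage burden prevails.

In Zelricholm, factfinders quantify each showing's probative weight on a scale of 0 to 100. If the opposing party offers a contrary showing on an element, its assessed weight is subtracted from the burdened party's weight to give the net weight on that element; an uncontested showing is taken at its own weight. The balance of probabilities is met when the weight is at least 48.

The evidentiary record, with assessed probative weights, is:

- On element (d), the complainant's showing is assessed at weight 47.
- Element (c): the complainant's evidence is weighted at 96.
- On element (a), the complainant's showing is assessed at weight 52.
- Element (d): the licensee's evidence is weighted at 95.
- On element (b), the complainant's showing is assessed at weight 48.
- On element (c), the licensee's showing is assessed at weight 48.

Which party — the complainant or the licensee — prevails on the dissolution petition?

licensee

At Stage 1 the complainant must meet the balance of probabilities (weight is at least 48): on (a) the weight is 52, ≥ 48, so (a) meets the standard; on (b) the weight is 48, which does reach 48, so (b) meets the standard; on (c) the weight is 96 less the opposing 48 gives net 48, ≥ 48, so (c) meets the standard.
  The complainant carries Stage 1; the licensee now bears the burden.
At Stage 2 the licensee must meet the balance of probabilities (weight is at least 48): on (d) the weight is 95 less the opposing 47 gives net 48, ≥ 48, so (d) meets the standard.
  All elements met at the final stage.
All stages carried — the licensee prevails.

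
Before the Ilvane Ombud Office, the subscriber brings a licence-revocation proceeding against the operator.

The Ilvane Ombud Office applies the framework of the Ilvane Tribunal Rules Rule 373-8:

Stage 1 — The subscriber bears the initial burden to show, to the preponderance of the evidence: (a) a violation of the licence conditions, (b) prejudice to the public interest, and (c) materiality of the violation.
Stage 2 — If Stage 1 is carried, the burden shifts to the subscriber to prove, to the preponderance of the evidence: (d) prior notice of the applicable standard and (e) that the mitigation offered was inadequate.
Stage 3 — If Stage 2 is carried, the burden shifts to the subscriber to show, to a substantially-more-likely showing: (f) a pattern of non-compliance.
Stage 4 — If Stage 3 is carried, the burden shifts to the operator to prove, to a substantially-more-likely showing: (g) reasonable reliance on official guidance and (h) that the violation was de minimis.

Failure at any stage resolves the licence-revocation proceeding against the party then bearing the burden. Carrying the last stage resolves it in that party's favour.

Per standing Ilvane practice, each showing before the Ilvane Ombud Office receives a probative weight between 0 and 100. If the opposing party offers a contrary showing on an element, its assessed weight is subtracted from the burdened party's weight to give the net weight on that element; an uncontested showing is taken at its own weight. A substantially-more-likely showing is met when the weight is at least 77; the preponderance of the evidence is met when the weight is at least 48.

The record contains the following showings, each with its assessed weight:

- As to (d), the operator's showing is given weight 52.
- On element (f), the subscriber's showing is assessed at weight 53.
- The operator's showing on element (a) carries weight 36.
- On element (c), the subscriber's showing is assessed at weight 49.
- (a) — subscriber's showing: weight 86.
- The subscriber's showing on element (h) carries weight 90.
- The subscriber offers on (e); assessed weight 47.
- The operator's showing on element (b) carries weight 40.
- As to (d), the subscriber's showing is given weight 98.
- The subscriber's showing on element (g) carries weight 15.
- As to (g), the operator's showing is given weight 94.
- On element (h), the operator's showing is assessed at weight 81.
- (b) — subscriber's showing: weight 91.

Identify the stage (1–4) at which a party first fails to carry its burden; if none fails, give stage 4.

Stage 1 — burden on subscriber; standard: the preponderance of the evidence (weight is at least 48).
    (a): 86 − 36 = 50 ≥ 48 [met]
    (b): 91 − 40 = 51 ≥ 48 [met]
    (c): 49 ≥ 48 [met]
  Stage 1 is satisfied; the subscriber continues to bear the burden.
Stage 2 — burden on subscriber; standard: the preponderance of the evidence (weight is at least 48).
    (d): 98 − 52 = 46 < 48 [not met]
    (e): 47 < 48 [not met]
  Stage 2 not carried; the subscriber fails its burden.
So the operator prevails.

stage 2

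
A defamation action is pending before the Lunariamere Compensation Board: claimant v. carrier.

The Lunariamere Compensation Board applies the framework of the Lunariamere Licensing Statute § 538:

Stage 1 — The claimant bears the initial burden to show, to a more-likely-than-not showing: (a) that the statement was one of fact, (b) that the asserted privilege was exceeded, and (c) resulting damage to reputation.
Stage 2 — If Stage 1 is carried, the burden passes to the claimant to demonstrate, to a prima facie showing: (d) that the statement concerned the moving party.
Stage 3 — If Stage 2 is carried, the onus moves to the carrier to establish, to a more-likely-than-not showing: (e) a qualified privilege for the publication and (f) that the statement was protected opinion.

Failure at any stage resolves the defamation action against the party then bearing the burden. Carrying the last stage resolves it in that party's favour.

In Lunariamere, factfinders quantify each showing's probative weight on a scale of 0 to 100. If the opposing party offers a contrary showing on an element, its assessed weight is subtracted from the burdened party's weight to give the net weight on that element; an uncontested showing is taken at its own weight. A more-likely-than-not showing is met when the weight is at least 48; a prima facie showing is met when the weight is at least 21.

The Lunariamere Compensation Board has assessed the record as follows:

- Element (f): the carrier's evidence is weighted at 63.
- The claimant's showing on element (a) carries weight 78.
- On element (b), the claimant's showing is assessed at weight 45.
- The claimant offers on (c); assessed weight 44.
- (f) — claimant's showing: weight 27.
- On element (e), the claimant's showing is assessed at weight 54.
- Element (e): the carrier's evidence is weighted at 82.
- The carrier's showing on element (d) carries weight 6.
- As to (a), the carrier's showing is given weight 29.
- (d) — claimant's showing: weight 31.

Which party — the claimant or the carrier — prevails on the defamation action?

Stage 1 (claimant, a more-likely-than-not showing, weight is at least 48): (a) net 78−29=49 ≥ 48 — meets; (b) 45 < 48 — fails; (c) 44 < 48 — fails.
  Stage 1 not carried; the claimant fails its burden.
The analysis ends at Stage 1; the carrier prevails.

carrier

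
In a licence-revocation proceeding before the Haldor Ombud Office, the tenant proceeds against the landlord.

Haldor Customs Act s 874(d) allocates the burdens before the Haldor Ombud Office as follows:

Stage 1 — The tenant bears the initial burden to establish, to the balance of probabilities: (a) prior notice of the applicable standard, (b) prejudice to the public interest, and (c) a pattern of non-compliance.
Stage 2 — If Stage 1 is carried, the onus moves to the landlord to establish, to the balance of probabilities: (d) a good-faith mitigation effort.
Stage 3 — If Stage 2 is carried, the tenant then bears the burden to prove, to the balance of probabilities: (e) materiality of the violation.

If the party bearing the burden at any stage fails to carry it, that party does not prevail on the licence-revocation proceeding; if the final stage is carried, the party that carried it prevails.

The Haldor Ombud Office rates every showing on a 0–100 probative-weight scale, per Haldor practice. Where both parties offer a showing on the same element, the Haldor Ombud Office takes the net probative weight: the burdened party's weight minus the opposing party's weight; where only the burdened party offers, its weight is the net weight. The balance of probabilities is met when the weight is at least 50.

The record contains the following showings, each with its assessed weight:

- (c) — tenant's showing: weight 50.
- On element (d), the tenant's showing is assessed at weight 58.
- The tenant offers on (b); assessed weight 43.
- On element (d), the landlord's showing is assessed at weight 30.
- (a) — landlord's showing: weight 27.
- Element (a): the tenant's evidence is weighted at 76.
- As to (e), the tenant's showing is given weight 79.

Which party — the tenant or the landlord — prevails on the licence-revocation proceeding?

landlord

Stage 1 — burden on tenant; standard: the balance of probabilities (weight is at least 50).
    (a): 76 − 27 = 49 < 50 [not met]
    (b): 43 < 50 [not met]
    (c): 50 ≥ 50 [met]
  Not every element is met, so the tenant fails to carry Stage 1.
So the landlord prevails.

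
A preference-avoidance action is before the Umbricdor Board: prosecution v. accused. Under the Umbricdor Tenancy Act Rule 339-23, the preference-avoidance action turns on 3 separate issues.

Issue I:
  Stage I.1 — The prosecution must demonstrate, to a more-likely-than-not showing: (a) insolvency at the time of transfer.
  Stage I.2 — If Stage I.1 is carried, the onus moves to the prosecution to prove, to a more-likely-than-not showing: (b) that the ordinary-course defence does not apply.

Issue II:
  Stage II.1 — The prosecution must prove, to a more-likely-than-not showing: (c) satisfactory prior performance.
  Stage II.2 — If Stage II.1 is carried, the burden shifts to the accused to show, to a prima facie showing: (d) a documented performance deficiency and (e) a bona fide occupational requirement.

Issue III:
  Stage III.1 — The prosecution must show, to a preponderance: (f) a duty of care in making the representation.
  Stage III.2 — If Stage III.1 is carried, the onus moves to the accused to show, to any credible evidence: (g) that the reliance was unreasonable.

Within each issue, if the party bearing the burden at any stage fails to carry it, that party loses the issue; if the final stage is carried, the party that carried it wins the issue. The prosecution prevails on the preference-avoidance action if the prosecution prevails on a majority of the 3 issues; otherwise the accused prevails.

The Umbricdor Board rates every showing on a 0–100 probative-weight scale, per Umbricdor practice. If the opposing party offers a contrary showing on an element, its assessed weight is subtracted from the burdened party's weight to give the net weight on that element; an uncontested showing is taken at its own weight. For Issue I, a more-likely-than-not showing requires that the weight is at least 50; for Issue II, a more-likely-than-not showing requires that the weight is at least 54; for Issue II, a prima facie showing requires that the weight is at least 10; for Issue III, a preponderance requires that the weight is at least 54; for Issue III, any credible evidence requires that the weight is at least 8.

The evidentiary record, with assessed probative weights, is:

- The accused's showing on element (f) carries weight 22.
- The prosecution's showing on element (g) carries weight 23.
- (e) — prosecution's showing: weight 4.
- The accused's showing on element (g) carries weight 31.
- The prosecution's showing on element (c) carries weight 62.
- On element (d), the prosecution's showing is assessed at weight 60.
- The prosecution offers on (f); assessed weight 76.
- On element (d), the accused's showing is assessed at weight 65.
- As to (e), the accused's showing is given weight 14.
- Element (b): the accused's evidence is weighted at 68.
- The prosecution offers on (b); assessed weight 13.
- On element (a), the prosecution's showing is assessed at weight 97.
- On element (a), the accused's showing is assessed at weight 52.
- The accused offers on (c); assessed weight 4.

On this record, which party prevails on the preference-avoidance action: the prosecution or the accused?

accused

— Issue I —
Stage I.1 — burden on prosecution; standard: a more-likely-than-not showing (weight is at least 50).
    (a): 97 − 52 = 45 < 50 [not met]
  Stage I.1 not carried; the prosecution fails its burden.
The analysis ends at Stage I.1; the accused prevails on this issue.
— Issue II —
Stage II.1 (prosecution, a more-likely-than-not showing, weight is at least 54): (c) net 62−4=58 ≥ 54 — meets.
  The prosecution carries Stage II.1; the accused now bears the burden.
Stage II.2 (accused, a prima facie showing, weight is at least 10): (d) net 65−60=5 < 10 — fails; (e) net 14−4=10 ≥ 10 — meets.
  The accused does not carry Stage II.2.
So the prosecution prevails on this issue.
— Issue III —
Stage III.1 — burden on prosecution; standard: a preponderance (weight is at least 54).
    (f): 76 − 22 = 54 ≥ 54 [met]
  Stage III.1 is satisfied; the onus moves to the accused.
Stage III.2 — burden on accused; standard: any credible evidence (weight is at least 8).
    (g): 31 − 23 = 8 ≥ 8 [met]
  The accused carries the last stage.
Every stage carried; the accused prevails on this issue.
Per-issue: Issue I → accused; Issue II → prosecution; Issue III → accused. The prosecution must prevail on a majority of issues; overall, the accused prevails.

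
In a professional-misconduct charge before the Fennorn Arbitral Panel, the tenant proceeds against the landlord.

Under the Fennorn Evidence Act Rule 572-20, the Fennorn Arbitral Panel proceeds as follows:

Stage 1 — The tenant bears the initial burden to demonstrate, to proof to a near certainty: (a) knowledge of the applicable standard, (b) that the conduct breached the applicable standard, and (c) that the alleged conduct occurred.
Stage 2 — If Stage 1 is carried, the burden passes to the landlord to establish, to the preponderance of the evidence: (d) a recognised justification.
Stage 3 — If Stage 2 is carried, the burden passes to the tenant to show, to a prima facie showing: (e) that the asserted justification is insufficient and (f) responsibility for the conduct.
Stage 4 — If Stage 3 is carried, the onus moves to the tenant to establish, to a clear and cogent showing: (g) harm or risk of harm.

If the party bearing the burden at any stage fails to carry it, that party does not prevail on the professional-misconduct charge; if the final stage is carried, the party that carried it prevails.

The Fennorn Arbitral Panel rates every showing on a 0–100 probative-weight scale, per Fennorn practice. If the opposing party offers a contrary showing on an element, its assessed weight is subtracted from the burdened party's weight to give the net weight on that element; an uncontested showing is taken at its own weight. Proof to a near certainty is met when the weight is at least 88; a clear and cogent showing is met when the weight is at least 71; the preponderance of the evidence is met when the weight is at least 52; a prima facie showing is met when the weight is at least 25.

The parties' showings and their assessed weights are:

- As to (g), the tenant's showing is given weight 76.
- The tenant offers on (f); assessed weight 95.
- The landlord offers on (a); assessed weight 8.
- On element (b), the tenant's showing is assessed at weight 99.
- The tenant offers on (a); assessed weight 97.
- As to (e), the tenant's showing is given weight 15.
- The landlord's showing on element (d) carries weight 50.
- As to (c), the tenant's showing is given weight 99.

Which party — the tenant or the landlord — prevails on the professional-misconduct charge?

Stage 1 — burden on tenant; standard: proof to a near certainty (weight is at least 88).
    (a): 97 − 8 = 89 ≥ 88 [met]
    (b): 99 ≥ 88 [met]
    (c): 99 ≥ 88 [met]
  Stage 1 carried; the burden shifts to the landlord.
Stage 2 — burden on landlord; standard: the preponderance of the evidence (weight is at least 52).
    (d): 50 < 52 [not met]
  Not every element is met, so the landlord fails to carry Stage 2.
The analysis ends at Stage 2; the tenant prevails.

tenant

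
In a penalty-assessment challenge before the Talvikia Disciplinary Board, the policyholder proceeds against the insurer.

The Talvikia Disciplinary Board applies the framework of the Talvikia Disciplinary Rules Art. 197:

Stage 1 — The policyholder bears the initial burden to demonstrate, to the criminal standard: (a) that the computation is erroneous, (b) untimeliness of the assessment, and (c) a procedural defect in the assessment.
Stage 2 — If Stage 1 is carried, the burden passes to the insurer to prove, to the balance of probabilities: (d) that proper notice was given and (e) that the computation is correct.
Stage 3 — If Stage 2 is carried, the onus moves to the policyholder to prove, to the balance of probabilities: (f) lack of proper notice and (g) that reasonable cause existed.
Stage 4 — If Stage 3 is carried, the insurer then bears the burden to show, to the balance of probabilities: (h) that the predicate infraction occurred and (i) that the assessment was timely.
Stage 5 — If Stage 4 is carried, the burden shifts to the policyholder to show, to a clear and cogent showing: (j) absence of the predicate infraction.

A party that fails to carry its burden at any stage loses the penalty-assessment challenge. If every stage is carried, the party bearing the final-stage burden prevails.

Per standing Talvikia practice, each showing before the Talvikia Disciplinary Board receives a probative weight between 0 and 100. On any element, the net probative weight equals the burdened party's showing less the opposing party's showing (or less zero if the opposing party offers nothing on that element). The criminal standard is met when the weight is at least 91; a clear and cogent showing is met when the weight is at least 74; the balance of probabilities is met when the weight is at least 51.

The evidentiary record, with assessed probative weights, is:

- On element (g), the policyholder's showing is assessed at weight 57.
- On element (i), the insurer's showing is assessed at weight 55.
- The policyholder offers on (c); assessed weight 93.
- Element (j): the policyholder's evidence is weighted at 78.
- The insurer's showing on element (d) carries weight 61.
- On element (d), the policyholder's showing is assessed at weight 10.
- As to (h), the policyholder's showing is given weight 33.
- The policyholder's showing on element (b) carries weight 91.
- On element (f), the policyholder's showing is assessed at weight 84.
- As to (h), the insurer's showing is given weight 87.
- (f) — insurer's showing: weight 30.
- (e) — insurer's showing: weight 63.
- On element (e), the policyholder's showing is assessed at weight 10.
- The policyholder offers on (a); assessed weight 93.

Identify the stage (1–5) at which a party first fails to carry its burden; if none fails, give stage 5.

Stage 1 (policyholder, the criminal standard, weight is at least 91): (a) 93 ≥ 91 — meets; (b) 91 ≥ 91 — meets; (c) 93 ≥ 91 — meets.
  All elements met. The burden passes to the insurer.
Stage 2 (insurer, the balance of probabilities, weight is at least 51): (d) net 61−10=51 ≥ 51 — meets; (e) net 63−10=53 ≥ 51 — meets.
  The insurer carries Stage 2; the policyholder now bears the burden.
Stage 3 (policyholder, the balance of probabilities, weight is at least 51): (f) net 84−30=54 ≥ 51 — meets; (g) 57 ≥ 51 — meets.
  All elements met. The burden passes to the insurer.
Stage 4 (insurer, the balance of probabilities, weight is at least 51): (h) net 87−33=54 ≥ 51 — meets; (i) 55 ≥ 51 — meets.
  Stage 4 carried; the burden shifts to the policyholder.
Stage 5 (policyholder, a clear and cogent showing, weight is at least 74): (j) 78 ≥ 74 — meets.
  The policyholder carries the last stage.
All stages carried — the policyholder prevails.

stage 5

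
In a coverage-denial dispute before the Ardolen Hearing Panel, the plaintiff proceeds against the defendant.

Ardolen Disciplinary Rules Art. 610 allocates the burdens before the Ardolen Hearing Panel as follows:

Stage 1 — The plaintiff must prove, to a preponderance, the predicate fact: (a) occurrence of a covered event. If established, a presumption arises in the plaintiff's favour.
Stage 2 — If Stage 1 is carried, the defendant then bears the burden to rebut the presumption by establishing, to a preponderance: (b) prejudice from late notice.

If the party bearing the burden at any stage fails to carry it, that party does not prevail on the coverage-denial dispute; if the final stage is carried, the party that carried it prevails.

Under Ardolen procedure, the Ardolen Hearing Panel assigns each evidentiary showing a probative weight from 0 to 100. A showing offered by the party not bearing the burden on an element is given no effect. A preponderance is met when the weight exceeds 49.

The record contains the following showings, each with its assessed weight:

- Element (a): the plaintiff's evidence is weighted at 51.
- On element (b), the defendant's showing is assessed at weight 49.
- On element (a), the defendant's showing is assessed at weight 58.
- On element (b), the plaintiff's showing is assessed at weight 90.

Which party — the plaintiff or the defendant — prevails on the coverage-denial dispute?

At Stage 1 the plaintiff must meet a preponderance (weight exceeds 49): on (a) the weight is 51 (the defendant's 58 is given no effect), which does exceed 49, so (a) meets the standard.
  All elements met. The burden passes to the defendant.
At Stage 2 the defendant must meet a preponderance (weight exceeds 49): on (b) the weight is 49 (the plaintiff's 90 is given no effect), which does not exceed 49, so (b) does not meet the standard.
  Not every element is met, so the defendant fails to carry Stage 2.
So the plaintiff prevails.

plaintiff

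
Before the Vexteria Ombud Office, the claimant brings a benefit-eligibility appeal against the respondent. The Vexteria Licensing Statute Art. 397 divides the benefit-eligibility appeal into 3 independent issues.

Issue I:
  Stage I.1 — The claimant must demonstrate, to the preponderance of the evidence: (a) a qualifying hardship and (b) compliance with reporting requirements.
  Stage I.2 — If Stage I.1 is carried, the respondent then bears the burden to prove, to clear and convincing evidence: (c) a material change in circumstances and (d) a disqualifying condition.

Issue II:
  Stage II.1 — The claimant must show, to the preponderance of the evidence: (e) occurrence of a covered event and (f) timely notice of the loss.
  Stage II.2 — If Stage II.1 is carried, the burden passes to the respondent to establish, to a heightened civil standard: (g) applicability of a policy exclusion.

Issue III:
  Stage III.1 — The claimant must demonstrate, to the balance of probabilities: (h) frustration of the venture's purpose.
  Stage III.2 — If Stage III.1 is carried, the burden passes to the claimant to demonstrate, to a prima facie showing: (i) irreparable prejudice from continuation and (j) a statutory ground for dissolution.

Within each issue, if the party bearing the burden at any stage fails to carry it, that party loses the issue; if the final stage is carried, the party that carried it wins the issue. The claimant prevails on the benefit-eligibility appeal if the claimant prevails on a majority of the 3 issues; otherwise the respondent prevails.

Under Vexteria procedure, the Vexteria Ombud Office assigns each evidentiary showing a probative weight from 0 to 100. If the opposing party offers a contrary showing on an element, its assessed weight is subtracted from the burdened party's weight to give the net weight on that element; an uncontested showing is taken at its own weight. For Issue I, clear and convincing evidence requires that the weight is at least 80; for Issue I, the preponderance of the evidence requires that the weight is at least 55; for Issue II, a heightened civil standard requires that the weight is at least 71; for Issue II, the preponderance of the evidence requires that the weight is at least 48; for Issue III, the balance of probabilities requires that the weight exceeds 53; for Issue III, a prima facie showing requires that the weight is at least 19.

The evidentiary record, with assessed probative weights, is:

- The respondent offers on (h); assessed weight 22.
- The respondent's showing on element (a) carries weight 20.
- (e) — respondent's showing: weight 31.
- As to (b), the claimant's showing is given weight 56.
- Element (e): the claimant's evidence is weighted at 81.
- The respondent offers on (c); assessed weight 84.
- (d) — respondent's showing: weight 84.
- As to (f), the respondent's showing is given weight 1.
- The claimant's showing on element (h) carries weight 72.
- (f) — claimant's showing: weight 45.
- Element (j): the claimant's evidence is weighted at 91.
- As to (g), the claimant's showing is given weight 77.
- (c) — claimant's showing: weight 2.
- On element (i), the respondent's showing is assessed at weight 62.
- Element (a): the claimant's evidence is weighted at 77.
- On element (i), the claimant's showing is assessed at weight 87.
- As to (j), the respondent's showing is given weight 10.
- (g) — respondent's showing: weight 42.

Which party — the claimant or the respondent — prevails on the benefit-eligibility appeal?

respondent

— Issue I —
Stage I.1 (claimant, the preponderance of the evidence, weight is at least 55): (a) net 77−20=57 ≥ 55 — meets; (b) 56 ≥ 55 — meets.
  The claimant carries Stage I.1; the respondent now bears the burden.
Stage I.2 (respondent, clear and convincing evidence, weight is at least 80): (c) net 84−2=82 ≥ 80 — meets; (d) 84 ≥ 80 — meets.
  The respondent carries the last stage.
Every stage carried; the respondent prevails on this issue.
— Issue II —
At Stage II.1 the claimant must meet the preponderance of the evidence (weight is at least 48): on (e) the weight is 81 less the opposing 31 gives net 50, which does reach 48, so (e) meets the standard; on (f) the weight is 45 less the opposing 1 gives net 44, which does not reach 48, so (f) does not meet the standard.
  The claimant does not carry Stage II.1.
So the respondent prevails on this issue.
— Issue III —
Stage III.1 (claimant, the balance of probabilities, weight exceeds 53): (h) net 72−22=50 ≤ 53 — fails.
  Stage III.1 not carried; the claimant fails its burden.
The respondent prevails on this issue.
Per-issue: Issue I → respondent; Issue II → respondent; Issue III → respondent. The claimant must prevail on a majority of issues; overall, the respondent prevails.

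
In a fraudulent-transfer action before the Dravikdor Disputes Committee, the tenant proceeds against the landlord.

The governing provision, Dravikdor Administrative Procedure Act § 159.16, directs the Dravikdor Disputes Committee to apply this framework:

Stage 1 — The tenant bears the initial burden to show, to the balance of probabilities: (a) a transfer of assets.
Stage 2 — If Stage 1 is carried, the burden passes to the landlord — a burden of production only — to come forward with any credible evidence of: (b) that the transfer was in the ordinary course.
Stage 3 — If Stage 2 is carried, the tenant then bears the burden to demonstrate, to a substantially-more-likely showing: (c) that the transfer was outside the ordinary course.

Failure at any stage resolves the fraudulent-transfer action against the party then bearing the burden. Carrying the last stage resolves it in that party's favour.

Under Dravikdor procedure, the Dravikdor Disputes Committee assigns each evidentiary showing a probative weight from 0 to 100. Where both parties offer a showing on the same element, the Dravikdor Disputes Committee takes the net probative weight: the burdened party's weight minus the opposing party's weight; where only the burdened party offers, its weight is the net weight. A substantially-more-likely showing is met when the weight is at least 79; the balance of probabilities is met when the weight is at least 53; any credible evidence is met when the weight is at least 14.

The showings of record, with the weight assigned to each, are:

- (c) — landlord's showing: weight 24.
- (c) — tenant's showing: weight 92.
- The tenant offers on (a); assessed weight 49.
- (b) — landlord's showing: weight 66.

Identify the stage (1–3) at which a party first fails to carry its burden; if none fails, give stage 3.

stage 1

Stage 1 (tenant, the balance of probabilities, weight is at least 53): (a) 49 < 53 — fails.
  Not every element is met, so the tenant fails to carry Stage 1.
The analysis ends at Stage 1; the landlord prevails.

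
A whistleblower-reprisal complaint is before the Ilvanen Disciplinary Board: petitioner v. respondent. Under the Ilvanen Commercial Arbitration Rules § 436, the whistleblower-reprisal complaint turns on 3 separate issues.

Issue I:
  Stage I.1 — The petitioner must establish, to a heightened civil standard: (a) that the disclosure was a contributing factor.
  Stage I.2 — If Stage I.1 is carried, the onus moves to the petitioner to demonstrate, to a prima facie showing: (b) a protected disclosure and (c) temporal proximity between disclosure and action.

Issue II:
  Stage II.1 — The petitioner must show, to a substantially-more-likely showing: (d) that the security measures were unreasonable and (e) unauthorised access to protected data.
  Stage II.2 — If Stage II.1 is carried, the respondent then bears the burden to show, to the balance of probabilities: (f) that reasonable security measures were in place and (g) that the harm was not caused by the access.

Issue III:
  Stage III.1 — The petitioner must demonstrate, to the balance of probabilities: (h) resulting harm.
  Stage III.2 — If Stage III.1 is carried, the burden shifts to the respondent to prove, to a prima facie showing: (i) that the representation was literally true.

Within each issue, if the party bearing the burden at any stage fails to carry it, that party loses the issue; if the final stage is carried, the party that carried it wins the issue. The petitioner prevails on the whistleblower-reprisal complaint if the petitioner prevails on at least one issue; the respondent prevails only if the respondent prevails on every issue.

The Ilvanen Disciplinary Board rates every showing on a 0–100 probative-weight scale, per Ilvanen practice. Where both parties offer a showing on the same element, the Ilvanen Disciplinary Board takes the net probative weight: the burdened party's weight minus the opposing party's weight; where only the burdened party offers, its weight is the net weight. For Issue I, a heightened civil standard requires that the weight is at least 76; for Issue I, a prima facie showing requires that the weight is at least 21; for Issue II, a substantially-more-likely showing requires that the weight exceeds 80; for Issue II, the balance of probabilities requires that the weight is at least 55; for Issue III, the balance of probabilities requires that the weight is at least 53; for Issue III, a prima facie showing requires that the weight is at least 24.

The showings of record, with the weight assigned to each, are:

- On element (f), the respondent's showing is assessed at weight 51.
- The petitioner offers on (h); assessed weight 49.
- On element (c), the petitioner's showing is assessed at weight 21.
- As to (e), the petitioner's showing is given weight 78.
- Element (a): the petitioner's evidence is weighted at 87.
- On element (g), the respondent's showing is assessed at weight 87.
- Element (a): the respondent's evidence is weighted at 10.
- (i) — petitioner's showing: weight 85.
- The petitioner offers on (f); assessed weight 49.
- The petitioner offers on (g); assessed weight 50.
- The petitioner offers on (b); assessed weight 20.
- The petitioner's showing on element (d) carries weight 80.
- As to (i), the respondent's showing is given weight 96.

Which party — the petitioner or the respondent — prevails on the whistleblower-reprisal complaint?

— Issue I —
Stage I.1 — burden on petitioner; standard: a heightened civil standard (weight is at least 76).
    (a): 87 − 10 = 77 ≥ 76 [met]
  Stage I.1 carried; the burden remains with the petitioner.
Stage I.2 — burden on petitioner; standard: a prima facie showing (weight is at least 21).
    (b): 20 < 21 [not met]
    (c): 21 ≥ 21 [met]
  Stage I.2 not carried; the petitioner fails its burden.
The analysis ends at Stage I.2; the respondent prevails on this issue.
— Issue II —
At Stage II.1 the petitioner must meet a substantially-more-likely showing (weight exceeds 80): on (d) the weight is 80, which does not exceed 80, so (d) does not meet the standard; on (e) the weight is 78, which does not exceed 80, so (e) does not meet the standard.
  Not every element is met, so the petitioner fails to carry Stage II.1.
So the respondent prevails on this issue.
— Issue III —
Stage III.1 (petitioner, the balance of probabilities, weight is at least 53): (h) 49 < 53 — fails.
  Stage III.1 not carried; the petitioner fails its burden.
So the respondent prevails on this issue.
Per-issue: Issue I → respondent; Issue II → respondent; Issue III → respondent. The petitioner must prevail on at least one issue; overall, the respondent prevails.

respondent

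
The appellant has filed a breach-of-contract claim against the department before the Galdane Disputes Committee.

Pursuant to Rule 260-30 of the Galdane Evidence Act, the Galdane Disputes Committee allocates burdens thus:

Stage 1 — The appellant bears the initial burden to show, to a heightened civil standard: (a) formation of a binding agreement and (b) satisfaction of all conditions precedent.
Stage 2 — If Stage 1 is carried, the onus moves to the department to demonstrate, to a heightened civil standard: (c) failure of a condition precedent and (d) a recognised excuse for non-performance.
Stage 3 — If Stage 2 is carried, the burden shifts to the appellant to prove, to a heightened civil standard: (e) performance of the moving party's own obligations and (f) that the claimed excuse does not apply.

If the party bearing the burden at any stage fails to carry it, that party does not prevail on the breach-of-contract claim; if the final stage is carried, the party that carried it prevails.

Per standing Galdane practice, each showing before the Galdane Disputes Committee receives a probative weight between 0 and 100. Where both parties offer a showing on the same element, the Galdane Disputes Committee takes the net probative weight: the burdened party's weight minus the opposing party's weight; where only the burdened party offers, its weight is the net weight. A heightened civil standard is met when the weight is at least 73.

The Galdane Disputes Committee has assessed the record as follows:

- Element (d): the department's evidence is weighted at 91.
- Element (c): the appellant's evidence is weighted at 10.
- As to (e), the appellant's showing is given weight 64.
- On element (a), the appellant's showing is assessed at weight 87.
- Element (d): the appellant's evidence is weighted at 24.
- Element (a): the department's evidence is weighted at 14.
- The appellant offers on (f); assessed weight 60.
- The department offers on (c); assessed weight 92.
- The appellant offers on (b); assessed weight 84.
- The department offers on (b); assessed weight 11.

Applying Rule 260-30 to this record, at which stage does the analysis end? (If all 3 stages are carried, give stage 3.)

stage 2

Stage 1 (appellant, a heightened civil standard, weight is at least 73): (a) net 87−14=73 ≥ 73 — meets; (b) net 84−11=73 ≥ 73 — meets.
  All elements met. The burden passes to the department.
Stage 2 (department, a heightened civil standard, weight is at least 73): (c) net 92−10=82 ≥ 73 — meets; (d) net 91−24=67 < 73 — fails.
  Stage 2 not carried; the department fails its burden.
The appellant prevails.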